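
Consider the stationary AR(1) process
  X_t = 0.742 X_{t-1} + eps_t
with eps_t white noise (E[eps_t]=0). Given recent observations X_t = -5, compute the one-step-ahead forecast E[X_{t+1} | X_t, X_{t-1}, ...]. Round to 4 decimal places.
E[X_{t+1} \mid \mathcal F_t] = -3.7100

For an AR(p) model X_t = c + sum_i phi_i X_{t-i} + eps_t, the
one-step-ahead conditional mean is
  E[X_{t+1} | X_t, ...] = c + sum_i phi_i X_{t+1-i}.
Substitute known values:
  E[X_{t+1} | ...] = (0.742) * (-5)
                   = -3.7100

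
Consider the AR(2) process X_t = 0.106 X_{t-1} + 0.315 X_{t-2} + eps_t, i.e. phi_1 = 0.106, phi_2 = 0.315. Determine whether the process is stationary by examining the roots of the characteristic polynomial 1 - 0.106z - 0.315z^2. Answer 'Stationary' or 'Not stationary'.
\text{Stationary}

The AR(p) characteristic polynomial is P(z) = 1 - 0.106z - 0.315z^2.
Stationarity requires all roots to lie outside the unit circle, i.e. |z| > 1 for every root.
Set 1 + (-0.106) z + (-0.315) z^2 = 0, i.e. a z^2 + b z + c = 0 with a = -0.315, b = -0.106, c = 1.
Discriminant D = b^2 - 4ac = (-0.106)^2 - 4*(-0.315)*1 = 0.011236 - (-1.26) = 1.271236.
D >= 0, so the roots are real: z = (-b +/- sqrt(D)) / (2a) = (0.106 +/- 1.127491) / (-0.63).
  z_1 = (0.106 + 1.127491) / (-0.63) = -1.9579,   |z_1| = 1.9579.
  z_2 = (0.106 - 1.127491) / (-0.63) = 1.6214,   |z_2| = 1.6214.
Moduli of all roots: 1.9579, 1.6214.
All moduli strictly greater than 1? Yes.
Verdict: Stationary.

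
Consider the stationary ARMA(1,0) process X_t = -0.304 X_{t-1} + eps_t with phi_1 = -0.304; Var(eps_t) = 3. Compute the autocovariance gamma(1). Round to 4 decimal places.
\gamma(1) = -1.0049

Multiply the model equation by X_{t-k} and take expectations. With theta_0 = psi_0 = 1 and psi_j the MA(infinity) weights, this gives
  gamma(k) - sum_i phi_i gamma(k-i) = c_k,
  c_k = sigma^2 * sum_{j=k..q} theta_j psi_{j-k}   (c_k = 0 for k > q),
using gamma(-m) = gamma(m).
Pure AR (q = 0): c_0 = sigma^2 = 3, c_k = 0 for k >= 1.
Equations for k = 0 and k = 1 (AR order 1):
  gamma(0) = phi_1 gamma(1) + c_0
  gamma(1) = phi_1 gamma(0) + c_1
Substituting the second into the first: gamma(0) (1 - phi_1^2) = c_0 + phi_1 c_1, so
  gamma(0) = c_0 / (1 - phi_1^2) = 3 / (1 - (-0.304)^2) = 3 / 0.907584 = 3.305479.
  gamma(1) = phi_1 gamma(0) = (-0.304)(3.305479) = -1.004866.
Therefore gamma(1) = -1.0049 (to 4 decimal places).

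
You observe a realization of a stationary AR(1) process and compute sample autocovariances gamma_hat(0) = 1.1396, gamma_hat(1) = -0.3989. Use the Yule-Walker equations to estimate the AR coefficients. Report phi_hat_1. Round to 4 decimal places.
\hat\phi_{1} = -0.3500

The Yule-Walker equations for an AR(p) process read, in matrix form,
  Gamma_p phi = r_p,   with   (Gamma_p)_{ij} = gamma(|i - j|),
                       (r_p)_i = gamma(i),   i,j = 1..p.
Substitute the sample gammas (Toeplitz matrix and right-hand side of size 1):
  Gamma_p = [[1.1396]]
  r_p     = [-0.3989]
With p = 1 this is the single equation gamma(0) phi_1 = gamma(1):
  phi_hat_1 = gamma(1) / gamma(0) = -0.3989 / 1.1396 = -0.3500.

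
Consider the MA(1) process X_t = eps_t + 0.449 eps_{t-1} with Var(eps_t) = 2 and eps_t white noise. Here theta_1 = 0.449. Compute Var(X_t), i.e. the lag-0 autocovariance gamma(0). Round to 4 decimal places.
\gamma(0) = 2.4032

For an MA(q) process X_t = eps_t + sum_i theta_i eps_{t-i} with
Var(eps_t) = sigma^2, the variance is
  gamma(0) = sigma^2 * (1 + sum_i theta_i^2).
  sum_i theta_i^2 = (0.449)^2 = 0.201601.
  gamma(0) = 2 * (1 + 0.201601) = 2 * 1.201601 = 2.403202, which rounds to 2.4032.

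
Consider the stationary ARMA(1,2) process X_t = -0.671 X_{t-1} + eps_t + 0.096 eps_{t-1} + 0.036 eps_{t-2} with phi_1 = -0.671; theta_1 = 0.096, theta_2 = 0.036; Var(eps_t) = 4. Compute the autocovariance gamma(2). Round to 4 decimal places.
\gamma(2) = 2.9212

Multiply the model equation by X_{t-k} and take expectations. With theta_0 = psi_0 = 1 and psi_j the MA(infinity) weights, this gives
  gamma(k) - sum_i phi_i gamma(k-i) = c_k,
  c_k = sigma^2 * sum_{j=k..q} theta_j psi_{j-k}   (c_k = 0 for k > q),
using gamma(-m) = gamma(m).
psi-weights needed (psi_j = theta_j + sum_i phi_i psi_{j-i}):
  psi_1 = theta_1 + phi_1 = 0.096 + (-0.671) = -0.575
  psi_2 = theta_2 + phi_1 psi_1 = 0.036 + (-0.671)(-0.575) = 0.421825
Right-hand sides:
  c_0 = sigma^2 (1 + theta_1 psi_1 + theta_2 psi_2) = 4 * (1 + (0.096)(-0.575) + (0.036)(0.421825)) = 4 * 0.959986 = 3.839943
  c_1 = sigma^2 (theta_1 + theta_2 psi_1) = 4 * (0.096 + (0.036)(-0.575)) = 0.3012
  c_2 = sigma^2 theta_2 = 4 * (0.036) = 0.144
Equations for k = 0 and k = 1 (AR order 1):
  gamma(0) = phi_1 gamma(1) + c_0
  gamma(1) = phi_1 gamma(0) + c_1
Substituting the second into the first: gamma(0) (1 - phi_1^2) = c_0 + phi_1 c_1, so
  gamma(0) = (c_0 + phi_1 c_1) / (1 - phi_1^2) = (3.839943 + (-0.671)(0.3012)) / (1 - (-0.671)^2) = 3.637838 / 0.549759 = 6.61715.
  gamma(1) = phi_1 gamma(0) + c_1 = (-0.671)(6.61715) + (0.3012) = -4.138907.
For k = 2: gamma(2) = phi_1 gamma(1) + c_2
  = (-0.671)(-4.138907) + (0.144) = 2.921207.
Therefore gamma(2) = 2.9212 (to 4 decimal places).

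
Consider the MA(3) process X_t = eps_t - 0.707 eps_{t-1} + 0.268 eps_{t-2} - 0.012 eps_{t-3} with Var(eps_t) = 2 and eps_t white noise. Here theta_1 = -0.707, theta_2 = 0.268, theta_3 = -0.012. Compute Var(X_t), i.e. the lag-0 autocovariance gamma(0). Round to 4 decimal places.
\gamma(0) = 3.1436

For an MA(q) process X_t = eps_t + sum_i theta_i eps_{t-i} with
Var(eps_t) = sigma^2, the variance is
  gamma(0) = sigma^2 * (1 + sum_i theta_i^2).
  sum_i theta_i^2 = (-0.707)^2 + (0.268)^2 + (-0.012)^2 = 0.499849 + 0.071824 + 0.000144 = 0.571817.
  gamma(0) = 2 * (1 + 0.571817) = 2 * 1.571817 = 3.143634, which rounds to 3.1436.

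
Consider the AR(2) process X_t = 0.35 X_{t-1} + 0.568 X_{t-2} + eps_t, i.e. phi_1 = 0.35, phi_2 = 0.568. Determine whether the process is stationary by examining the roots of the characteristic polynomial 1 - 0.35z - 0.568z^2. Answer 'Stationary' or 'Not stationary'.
\text{Stationary}

The AR(p) characteristic polynomial is P(z) = 1 - 0.35z - 0.568z^2.
Stationarity requires all roots to lie outside the unit circle, i.e. |z| > 1 for every root.
Set 1 + (-0.35) z + (-0.568) z^2 = 0, i.e. a z^2 + b z + c = 0 with a = -0.568, b = -0.35, c = 1.
Discriminant D = b^2 - 4ac = (-0.35)^2 - 4*(-0.568)*1 = 0.1225 - (-2.272) = 2.3945.
D >= 0, so the roots are real: z = (-b +/- sqrt(D)) / (2a) = (0.35 +/- 1.547417) / (-1.136).
  z_1 = (0.35 + 1.547417) / (-1.136) = -1.6703,   |z_1| = 1.6703.
  z_2 = (0.35 - 1.547417) / (-1.136) = 1.0541,   |z_2| = 1.0541.
Moduli of all roots: 1.6703, 1.0541.
All moduli strictly greater than 1? Yes.
Verdict: Stationary.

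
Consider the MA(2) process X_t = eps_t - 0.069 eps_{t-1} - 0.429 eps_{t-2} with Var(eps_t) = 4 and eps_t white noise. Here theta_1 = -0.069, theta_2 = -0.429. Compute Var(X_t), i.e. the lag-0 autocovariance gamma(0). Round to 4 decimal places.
\gamma(0) = 4.7552

For an MA(q) process X_t = eps_t + sum_i theta_i eps_{t-i} with
Var(eps_t) = sigma^2, the variance is
  gamma(0) = sigma^2 * (1 + sum_i theta_i^2).
  sum_i theta_i^2 = (-0.069)^2 + (-0.429)^2 = 0.004761 + 0.184041 = 0.188802.
  gamma(0) = 4 * (1 + 0.188802) = 4 * 1.188802 = 4.755208, which rounds to 4.7552.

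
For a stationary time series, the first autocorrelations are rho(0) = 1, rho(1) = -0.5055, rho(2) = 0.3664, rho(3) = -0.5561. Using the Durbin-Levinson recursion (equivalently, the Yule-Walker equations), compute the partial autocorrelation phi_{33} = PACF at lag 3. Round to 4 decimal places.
\phi_{33} = -0.4440

The PACF at lag k is phi_{kk}, the last component of the solution
to the Yule-Walker system G_k phi = r_k where
  (G_k)_{ij} = rho(|i - j|), (r_k)_i = rho(i), i,j = 1..k.
Equivalently, Durbin-Levinson gives phi_{kk} iteratively:
  phi_{11} = rho(1)
  phi_{kk} = [rho(k) - sum_{j=1..k-1} phi_{k-1,j} rho(k-j)]
            / [1 - sum_{j=1..k-1} phi_{k-1,j} rho(j)],
  phi_{k,j} = phi_{k-1,j} - phi_{kk} phi_{k-1,k-j},  j = 1..k-1.
Step k = 1:
  phi_11 = rho(1) = -0.5055.
Step k = 2:
  phi_22 = [rho(2) - phi_11 rho(1)] / [1 - phi_11 rho(1)] = [0.3664 - (-0.5055)(-0.5055)] / [1 - (-0.5055)(-0.5055)]
         = 0.11086975 / 0.74446975 = 0.148924.
  Update: phi_21 = phi_11 - phi_22 phi_11 = -0.5055 - (0.148924)(-0.5055) = -0.430219.
Step k = 3:
  phi_33 = [rho(3) - phi_21 rho(2) - phi_22 rho(1)] / [1 - phi_21 rho(1) - phi_22 rho(2)]
    numerator   = -0.5561 - (-0.430219)(0.3664) - (0.148924)(-0.5055) = -0.32318656
    denominator = 1 - (-0.430219)(-0.5055) - (0.148924)(0.3664) = 0.72795853
  phi_33 = -0.32318656 / 0.72795853 = -0.444.
Therefore phi_{33} = -0.4440.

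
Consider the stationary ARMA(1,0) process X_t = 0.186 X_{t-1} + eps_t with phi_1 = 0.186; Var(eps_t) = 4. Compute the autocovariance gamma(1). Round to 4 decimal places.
\gamma(1) = 0.7707

Multiply the model equation by X_{t-k} and take expectations. With theta_0 = psi_0 = 1 and psi_j the MA(infinity) weights, this gives
  gamma(k) - sum_i phi_i gamma(k-i) = c_k,
  c_k = sigma^2 * sum_{j=k..q} theta_j psi_{j-k}   (c_k = 0 for k > q),
using gamma(-m) = gamma(m).
Pure AR (q = 0): c_0 = sigma^2 = 4, c_k = 0 for k >= 1.
Equations for k = 0 and k = 1 (AR order 1):
  gamma(0) = phi_1 gamma(1) + c_0
  gamma(1) = phi_1 gamma(0) + c_1
Substituting the second into the first: gamma(0) (1 - phi_1^2) = c_0 + phi_1 c_1, so
  gamma(0) = c_0 / (1 - phi_1^2) = 4 / (1 - (0.186)^2) = 4 / 0.965404 = 4.143343.
  gamma(1) = phi_1 gamma(0) = (0.186)(4.143343) = 0.770662.
Therefore gamma(1) = 0.7707 (to 4 decimal places).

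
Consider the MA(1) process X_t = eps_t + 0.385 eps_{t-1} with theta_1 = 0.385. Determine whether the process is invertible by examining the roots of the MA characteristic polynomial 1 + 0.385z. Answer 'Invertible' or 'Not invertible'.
\text{Invertible}

The MA(q) characteristic polynomial is P(z) = 1 + 0.385z.
Invertibility requires all roots to lie outside the unit circle, i.e. |z| > 1 for every root.
This is linear in z: 1 + (0.385) z = 0  =>  z = -1/(0.385) = -2.597403,  |z| = 2.597403.
Moduli of all roots: 2.5974.
All moduli strictly greater than 1? Yes.
Verdict: Invertible.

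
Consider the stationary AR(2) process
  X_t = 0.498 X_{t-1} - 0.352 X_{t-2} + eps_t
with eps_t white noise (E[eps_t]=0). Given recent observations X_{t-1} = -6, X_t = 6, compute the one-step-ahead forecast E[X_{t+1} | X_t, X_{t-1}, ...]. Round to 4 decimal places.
E[X_{t+1} \mid \mathcal F_t] = 5.1000

For an AR(p) model X_t = c + sum_i phi_i X_{t-i} + eps_t, the
one-step-ahead conditional mean is
  E[X_{t+1} | X_t, ...] = c + sum_i phi_i X_{t+1-i}.
Substitute known values:
  E[X_{t+1} | ...] = (0.498) * (6) + (-0.352) * (-6)
                   = 5.1000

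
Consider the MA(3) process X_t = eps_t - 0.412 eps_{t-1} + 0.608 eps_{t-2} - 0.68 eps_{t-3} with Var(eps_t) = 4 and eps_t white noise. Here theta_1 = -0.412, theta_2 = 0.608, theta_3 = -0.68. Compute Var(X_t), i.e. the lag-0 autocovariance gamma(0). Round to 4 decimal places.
\gamma(0) = 8.0072

For an MA(q) process X_t = eps_t + sum_i theta_i eps_{t-i} with
Var(eps_t) = sigma^2, the variance is
  gamma(0) = sigma^2 * (1 + sum_i theta_i^2).
  sum_i theta_i^2 = (-0.412)^2 + (0.608)^2 + (-0.68)^2 = 0.169744 + 0.369664 + 0.4624 = 1.001808.
  gamma(0) = 4 * (1 + 1.001808) = 4 * 2.001808 = 8.007232, which rounds to 8.0072.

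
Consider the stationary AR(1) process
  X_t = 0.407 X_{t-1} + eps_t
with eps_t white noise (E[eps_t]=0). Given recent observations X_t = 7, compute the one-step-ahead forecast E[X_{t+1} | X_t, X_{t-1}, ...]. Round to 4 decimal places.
E[X_{t+1} \mid \mathcal F_t] = 2.8490

For an AR(p) model X_t = c + sum_i phi_i X_{t-i} + eps_t, the
one-step-ahead conditional mean is
  E[X_{t+1} | X_t, ...] = c + sum_i phi_i X_{t+1-i}.
Substitute known values:
  E[X_{t+1} | ...] = (0.407) * (7)
                   = 2.8490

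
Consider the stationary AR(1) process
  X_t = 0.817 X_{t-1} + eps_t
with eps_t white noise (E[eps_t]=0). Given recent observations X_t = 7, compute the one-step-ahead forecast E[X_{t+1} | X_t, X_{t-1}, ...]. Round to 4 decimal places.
E[X_{t+1} \mid \mathcal F_t] = 5.7190

For an AR(p) model X_t = c + sum_i phi_i X_{t-i} + eps_t, the
one-step-ahead conditional mean is
  E[X_{t+1} | X_t, ...] = c + sum_i phi_i X_{t+1-i}.
Substitute known values:
  E[X_{t+1} | ...] = (0.817) * (7)
                   = 5.7190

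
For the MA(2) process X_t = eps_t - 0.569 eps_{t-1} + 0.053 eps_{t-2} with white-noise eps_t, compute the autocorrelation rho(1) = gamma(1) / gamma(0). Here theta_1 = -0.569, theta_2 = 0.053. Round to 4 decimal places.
\rho(1) = -0.4517

For an MA(q) process with theta_0 = 1, the autocovariance is
  gamma(k) = sigma^2 * sum_{i=0..q-k} theta_i * theta_{i+k},
and rho(k) = gamma(k) / gamma(0). Sigma^2 cancels.
  numerator   = (1)*(-0.569) + (-0.569)*(0.053) = -0.599157.
  denominator = (1)^2 + (-0.569)^2 + (0.053)^2 = 1.32657.
  rho(1) = -0.599157 / 1.32657 = -0.4517.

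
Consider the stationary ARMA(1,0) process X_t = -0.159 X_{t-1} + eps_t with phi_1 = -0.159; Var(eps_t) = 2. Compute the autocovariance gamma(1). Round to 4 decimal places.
\gamma(1) = -0.3262

Multiply the model equation by X_{t-k} and take expectations. With theta_0 = psi_0 = 1 and psi_j the MA(infinity) weights, this gives
  gamma(k) - sum_i phi_i gamma(k-i) = c_k,
  c_k = sigma^2 * sum_{j=k..q} theta_j psi_{j-k}   (c_k = 0 for k > q),
using gamma(-m) = gamma(m).
Pure AR (q = 0): c_0 = sigma^2 = 2, c_k = 0 for k >= 1.
Equations for k = 0 and k = 1 (AR order 1):
  gamma(0) = phi_1 gamma(1) + c_0
  gamma(1) = phi_1 gamma(0) + c_1
Substituting the second into the first: gamma(0) (1 - phi_1^2) = c_0 + phi_1 c_1, so
  gamma(0) = c_0 / (1 - phi_1^2) = 2 / (1 - (-0.159)^2) = 2 / 0.974719 = 2.051873.
  gamma(1) = phi_1 gamma(0) = (-0.159)(2.051873) = -0.326248.
Therefore gamma(1) = -0.3262 (to 4 decimal places).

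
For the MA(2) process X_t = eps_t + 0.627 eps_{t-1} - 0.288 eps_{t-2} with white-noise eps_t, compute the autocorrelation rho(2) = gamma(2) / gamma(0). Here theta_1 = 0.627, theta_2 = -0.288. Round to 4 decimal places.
\rho(2) = -0.1951

For an MA(q) process with theta_0 = 1, the autocovariance is
  gamma(k) = sigma^2 * sum_{i=0..q-k} theta_i * theta_{i+k},
and rho(k) = gamma(k) / gamma(0). Sigma^2 cancels.
  numerator   = (1)*(-0.288) = -0.288.
  denominator = (1)^2 + (0.627)^2 + (-0.288)^2 = 1.476073.
  rho(2) = -0.288 / 1.476073 = -0.1951.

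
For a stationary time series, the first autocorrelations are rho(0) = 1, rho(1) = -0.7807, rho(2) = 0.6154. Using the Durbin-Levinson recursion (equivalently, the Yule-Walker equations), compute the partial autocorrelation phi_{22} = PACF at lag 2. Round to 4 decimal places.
\phi_{22} = 0.0151

The PACF at lag k is phi_{kk}, the last component of the solution
to the Yule-Walker system G_k phi = r_k where
  (G_k)_{ij} = rho(|i - j|), (r_k)_i = rho(i), i,j = 1..k.
Equivalently, Durbin-Levinson gives phi_{kk} iteratively:
  phi_{11} = rho(1)
  phi_{kk} = [rho(k) - sum_{j=1..k-1} phi_{k-1,j} rho(k-j)]
            / [1 - sum_{j=1..k-1} phi_{k-1,j} rho(j)],
  phi_{k,j} = phi_{k-1,j} - phi_{kk} phi_{k-1,k-j},  j = 1..k-1.
Step k = 1:
  phi_11 = rho(1) = -0.7807.
Step k = 2:
  phi_22 = [rho(2) - phi_11 rho(1)] / [1 - phi_11 rho(1)] = [0.6154 - (-0.7807)(-0.7807)] / [1 - (-0.7807)(-0.7807)]
         = 0.00590751 / 0.39050751 = 0.0151.
Therefore phi_{22} = 0.0151.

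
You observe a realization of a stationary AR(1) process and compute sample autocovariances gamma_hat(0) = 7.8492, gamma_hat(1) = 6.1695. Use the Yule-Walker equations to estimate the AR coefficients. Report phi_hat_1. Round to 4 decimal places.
\hat\phi_{1} = 0.7860

The Yule-Walker equations for an AR(p) process read, in matrix form,
  Gamma_p phi = r_p,   with   (Gamma_p)_{ij} = gamma(|i - j|),
                       (r_p)_i = gamma(i),   i,j = 1..p.
Substitute the sample gammas (Toeplitz matrix and right-hand side of size 1):
  Gamma_p = [[7.8492]]
  r_p     = [6.1695]
With p = 1 this is the single equation gamma(0) phi_1 = gamma(1):
  phi_hat_1 = gamma(1) / gamma(0) = 6.1695 / 7.8492 = 0.7860.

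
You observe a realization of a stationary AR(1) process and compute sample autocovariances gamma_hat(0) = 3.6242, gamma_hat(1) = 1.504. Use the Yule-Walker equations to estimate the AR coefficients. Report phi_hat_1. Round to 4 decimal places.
\hat\phi_{1} = 0.4150

The Yule-Walker equations for an AR(p) process read, in matrix form,
  Gamma_p phi = r_p,   with   (Gamma_p)_{ij} = gamma(|i - j|),
                       (r_p)_i = gamma(i),   i,j = 1..p.
Substitute the sample gammas (Toeplitz matrix and right-hand side of size 1):
  Gamma_p = [[3.6242]]
  r_p     = [1.504]
With p = 1 this is the single equation gamma(0) phi_1 = gamma(1):
  phi_hat_1 = gamma(1) / gamma(0) = 1.504 / 3.6242 = 0.4150.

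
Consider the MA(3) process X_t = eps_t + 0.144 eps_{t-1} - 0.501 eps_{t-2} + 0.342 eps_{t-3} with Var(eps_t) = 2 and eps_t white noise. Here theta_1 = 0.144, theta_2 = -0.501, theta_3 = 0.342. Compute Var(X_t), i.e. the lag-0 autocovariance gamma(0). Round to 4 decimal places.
\gamma(0) = 2.7774

For an MA(q) process X_t = eps_t + sum_i theta_i eps_{t-i} with
Var(eps_t) = sigma^2, the variance is
  gamma(0) = sigma^2 * (1 + sum_i theta_i^2).
  sum_i theta_i^2 = (0.144)^2 + (-0.501)^2 + (0.342)^2 = 0.020736 + 0.251001 + 0.116964 = 0.388701.
  gamma(0) = 2 * (1 + 0.388701) = 2 * 1.388701 = 2.777402, which rounds to 2.7774.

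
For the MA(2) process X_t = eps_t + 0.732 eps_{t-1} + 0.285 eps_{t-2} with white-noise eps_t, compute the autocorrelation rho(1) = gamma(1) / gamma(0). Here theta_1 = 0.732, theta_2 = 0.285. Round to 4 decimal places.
\rho(1) = 0.5817

For an MA(q) process with theta_0 = 1, the autocovariance is
  gamma(k) = sigma^2 * sum_{i=0..q-k} theta_i * theta_{i+k},
and rho(k) = gamma(k) / gamma(0). Sigma^2 cancels.
  numerator   = (1)*(0.732) + (0.732)*(0.285) = 0.94062.
  denominator = (1)^2 + (0.732)^2 + (0.285)^2 = 1.617049.
  rho(1) = 0.94062 / 1.617049 = 0.5817.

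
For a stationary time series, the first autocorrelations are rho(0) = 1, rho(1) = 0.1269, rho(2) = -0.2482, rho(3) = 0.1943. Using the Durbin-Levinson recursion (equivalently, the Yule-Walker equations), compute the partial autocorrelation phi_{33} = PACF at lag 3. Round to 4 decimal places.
\phi_{33} = 0.2940

The PACF at lag k is phi_{kk}, the last component of the solution
to the Yule-Walker system G_k phi = r_k where
  (G_k)_{ij} = rho(|i - j|), (r_k)_i = rho(i), i,j = 1..k.
Equivalently, Durbin-Levinson gives phi_{kk} iteratively:
  phi_{11} = rho(1)
  phi_{kk} = [rho(k) - sum_{j=1..k-1} phi_{k-1,j} rho(k-j)]
            / [1 - sum_{j=1..k-1} phi_{k-1,j} rho(j)],
  phi_{k,j} = phi_{k-1,j} - phi_{kk} phi_{k-1,k-j},  j = 1..k-1.
Step k = 1:
  phi_11 = rho(1) = 0.1269.
Step k = 2:
  phi_22 = [rho(2) - phi_11 rho(1)] / [1 - phi_11 rho(1)] = [-0.2482 - (0.1269)(0.1269)] / [1 - (0.1269)(0.1269)]
         = -0.26430361 / 0.98389639 = -0.26863.
  Update: phi_21 = phi_11 - phi_22 phi_11 = 0.1269 - (-0.26863)(0.1269) = 0.160989.
Step k = 3:
  phi_33 = [rho(3) - phi_21 rho(2) - phi_22 rho(1)] / [1 - phi_21 rho(1) - phi_22 rho(2)]
    numerator   = 0.1943 - (0.160989)(-0.2482) - (-0.26863)(0.1269) = 0.26834658
    denominator = 1 - (0.160989)(0.1269) - (-0.26863)(-0.2482) = 0.91289664
  phi_33 = 0.26834658 / 0.91289664 = 0.294.
Therefore phi_{33} = 0.2940.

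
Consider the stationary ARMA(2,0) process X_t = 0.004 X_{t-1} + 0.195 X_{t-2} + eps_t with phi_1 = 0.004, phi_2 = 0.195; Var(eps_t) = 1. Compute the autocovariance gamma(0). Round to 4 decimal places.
\gamma(0) = 1.0396

Multiply the model equation by X_{t-k} and take expectations. With theta_0 = psi_0 = 1 and psi_j the MA(infinity) weights, this gives
  gamma(k) - sum_i phi_i gamma(k-i) = c_k,
  c_k = sigma^2 * sum_{j=k..q} theta_j psi_{j-k}   (c_k = 0 for k > q),
using gamma(-m) = gamma(m).
Pure AR (q = 0): c_0 = sigma^2 = 1, c_k = 0 for k >= 1.
Equations for k = 0, 1, 2 (AR order 2, c_2 = 0):
  (E0) gamma(0) = phi_1 gamma(1) + phi_2 gamma(2) + c_0
  (E1) gamma(1) = phi_1 gamma(0) + phi_2 gamma(1) + c_1
  (E2) gamma(2) = phi_1 gamma(1) + phi_2 gamma(0)
From (E1): gamma(1) = A gamma(0) + B with
  A = phi_1 / (1 - phi_2) = 0.004 / 0.805 = 0.004969,   B = c_1 / (1 - phi_2) = 0 / 0.805 = 0.
Insert (E2) into (E0): gamma(0) (1 - phi_2^2) = phi_1 (1 + phi_2) gamma(1) + c_0.
  phi_1 (1 + phi_2) = (0.004)(1.195) = 0.00478,   1 - phi_2^2 = 0.961975.
Replace gamma(1) by A gamma(0) + B and collect gamma(0):
  gamma(0) [0.961975 - (0.00478)(0.004969)] = c_0 = 1
  gamma(0) * 0.961951 = 1
  gamma(0) = 1 / 0.961951 = 1.039554.
Therefore gamma(0) = 1.0396 (to 4 decimal places).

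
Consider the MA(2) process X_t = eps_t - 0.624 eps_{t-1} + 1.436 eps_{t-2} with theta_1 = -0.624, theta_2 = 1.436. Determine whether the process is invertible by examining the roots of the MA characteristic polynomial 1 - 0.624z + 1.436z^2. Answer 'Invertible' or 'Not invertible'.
\text{Not invertible}

The MA(q) characteristic polynomial is P(z) = 1 - 0.624z + 1.436z^2.
Invertibility requires all roots to lie outside the unit circle, i.e. |z| > 1 for every root.
Set 1 + (-0.624) z + (1.436) z^2 = 0, i.e. a z^2 + b z + c = 0 with a = 1.436, b = -0.624, c = 1.
Discriminant D = b^2 - 4ac = (-0.624)^2 - 4*(1.436)*1 = 0.389376 - (5.744) = -5.354624.
D < 0, so the roots are the complex-conjugate pair z = (-b +/- i sqrt(-D)) / (2a) = 0.2173 +/- 0.8057i.
For a conjugate pair |z|^2 = z * conj(z) = (product of roots) = c/a = 1/(1.436) = 0.696379, so |z| = sqrt(0.696379) = 0.8345 for both roots.
Moduli of all roots: 0.8345, 0.8345.
All moduli strictly greater than 1? No.
Verdict: Not invertible.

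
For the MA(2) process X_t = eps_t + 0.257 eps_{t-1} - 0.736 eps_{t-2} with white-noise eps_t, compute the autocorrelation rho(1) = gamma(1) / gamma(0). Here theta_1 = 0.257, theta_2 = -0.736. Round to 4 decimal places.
\rho(1) = 0.0422

For an MA(q) process with theta_0 = 1, the autocovariance is
  gamma(k) = sigma^2 * sum_{i=0..q-k} theta_i * theta_{i+k},
and rho(k) = gamma(k) / gamma(0). Sigma^2 cancels.
  numerator   = (1)*(0.257) + (0.257)*(-0.736) = 0.067848.
  denominator = (1)^2 + (0.257)^2 + (-0.736)^2 = 1.607745.
  rho(1) = 0.067848 / 1.607745 = 0.0422.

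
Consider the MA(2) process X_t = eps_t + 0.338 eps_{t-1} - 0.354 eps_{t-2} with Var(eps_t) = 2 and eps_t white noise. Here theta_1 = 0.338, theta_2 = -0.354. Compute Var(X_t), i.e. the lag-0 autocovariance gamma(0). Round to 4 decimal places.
\gamma(0) = 2.4791

For an MA(q) process X_t = eps_t + sum_i theta_i eps_{t-i} with
Var(eps_t) = sigma^2, the variance is
  gamma(0) = sigma^2 * (1 + sum_i theta_i^2).
  sum_i theta_i^2 = (0.338)^2 + (-0.354)^2 = 0.114244 + 0.125316 = 0.23956.
  gamma(0) = 2 * (1 + 0.23956) = 2 * 1.23956 = 2.47912, which rounds to 2.4791.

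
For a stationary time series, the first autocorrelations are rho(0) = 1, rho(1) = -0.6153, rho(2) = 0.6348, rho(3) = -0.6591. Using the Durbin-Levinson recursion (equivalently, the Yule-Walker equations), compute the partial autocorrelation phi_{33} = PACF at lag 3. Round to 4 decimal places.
\phi_{33} = -0.3410

The PACF at lag k is phi_{kk}, the last component of the solution
to the Yule-Walker system G_k phi = r_k where
  (G_k)_{ij} = rho(|i - j|), (r_k)_i = rho(i), i,j = 1..k.
Equivalently, Durbin-Levinson gives phi_{kk} iteratively:
  phi_{11} = rho(1)
  phi_{kk} = [rho(k) - sum_{j=1..k-1} phi_{k-1,j} rho(k-j)]
            / [1 - sum_{j=1..k-1} phi_{k-1,j} rho(j)],
  phi_{k,j} = phi_{k-1,j} - phi_{kk} phi_{k-1,k-j},  j = 1..k-1.
Step k = 1:
  phi_11 = rho(1) = -0.6153.
Step k = 2:
  phi_22 = [rho(2) - phi_11 rho(1)] / [1 - phi_11 rho(1)] = [0.6348 - (-0.6153)(-0.6153)] / [1 - (-0.6153)(-0.6153)]
         = 0.25620591 / 0.62140591 = 0.4123.
  Update: phi_21 = phi_11 - phi_22 phi_11 = -0.6153 - (0.4123)(-0.6153) = -0.361612.
Step k = 3:
  phi_33 = [rho(3) - phi_21 rho(2) - phi_22 rho(1)] / [1 - phi_21 rho(1) - phi_22 rho(2)]
    numerator   = -0.6591 - (-0.361612)(0.6348) - (0.4123)(-0.6153) = -0.17586054
    denominator = 1 - (-0.361612)(-0.6153) - (0.4123)(0.6348) = 0.51577211
  phi_33 = -0.17586054 / 0.51577211 = -0.341.
Therefore phi_{33} = -0.3410.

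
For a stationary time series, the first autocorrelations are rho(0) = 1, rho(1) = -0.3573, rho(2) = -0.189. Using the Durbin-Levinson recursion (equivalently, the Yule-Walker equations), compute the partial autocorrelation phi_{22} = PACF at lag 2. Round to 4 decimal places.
\phi_{22} = -0.3630

The PACF at lag k is phi_{kk}, the last component of the solution
to the Yule-Walker system G_k phi = r_k where
  (G_k)_{ij} = rho(|i - j|), (r_k)_i = rho(i), i,j = 1..k.
Equivalently, Durbin-Levinson gives phi_{kk} iteratively:
  phi_{11} = rho(1)
  phi_{kk} = [rho(k) - sum_{j=1..k-1} phi_{k-1,j} rho(k-j)]
            / [1 - sum_{j=1..k-1} phi_{k-1,j} rho(j)],
  phi_{k,j} = phi_{k-1,j} - phi_{kk} phi_{k-1,k-j},  j = 1..k-1.
Step k = 1:
  phi_11 = rho(1) = -0.3573.
Step k = 2:
  phi_22 = [rho(2) - phi_11 rho(1)] / [1 - phi_11 rho(1)] = [-0.189 - (-0.3573)(-0.3573)] / [1 - (-0.3573)(-0.3573)]
         = -0.31666329 / 0.87233671 = -0.363.
Therefore phi_{22} = -0.3630.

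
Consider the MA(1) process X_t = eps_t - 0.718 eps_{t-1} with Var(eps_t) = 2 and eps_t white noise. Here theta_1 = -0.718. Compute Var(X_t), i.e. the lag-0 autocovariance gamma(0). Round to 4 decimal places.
\gamma(0) = 3.0310

For an MA(q) process X_t = eps_t + sum_i theta_i eps_{t-i} with
Var(eps_t) = sigma^2, the variance is
  gamma(0) = sigma^2 * (1 + sum_i theta_i^2).
  sum_i theta_i^2 = (-0.718)^2 = 0.515524.
  gamma(0) = 2 * (1 + 0.515524) = 2 * 1.515524 = 3.031048, which rounds to 3.0310.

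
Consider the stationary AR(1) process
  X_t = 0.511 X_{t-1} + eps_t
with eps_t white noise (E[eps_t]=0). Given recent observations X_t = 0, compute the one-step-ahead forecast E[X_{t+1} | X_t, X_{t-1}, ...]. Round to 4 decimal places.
E[X_{t+1} \mid \mathcal F_t] = 0.0000

For an AR(p) model X_t = c + sum_i phi_i X_{t-i} + eps_t, the
one-step-ahead conditional mean is
  E[X_{t+1} | X_t, ...] = c + sum_i phi_i X_{t+1-i}.
Substitute known values:
  E[X_{t+1} | ...] = (0.511) * (0)
                   = 0.0000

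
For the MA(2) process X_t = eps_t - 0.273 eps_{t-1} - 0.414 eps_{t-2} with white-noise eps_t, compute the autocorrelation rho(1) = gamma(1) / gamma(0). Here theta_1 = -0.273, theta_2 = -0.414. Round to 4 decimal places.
\rho(1) = -0.1284

For an MA(q) process with theta_0 = 1, the autocovariance is
  gamma(k) = sigma^2 * sum_{i=0..q-k} theta_i * theta_{i+k},
and rho(k) = gamma(k) / gamma(0). Sigma^2 cancels.
  numerator   = (1)*(-0.273) + (-0.273)*(-0.414) = -0.159978.
  denominator = (1)^2 + (-0.273)^2 + (-0.414)^2 = 1.245925.
  rho(1) = -0.159978 / 1.245925 = -0.1284.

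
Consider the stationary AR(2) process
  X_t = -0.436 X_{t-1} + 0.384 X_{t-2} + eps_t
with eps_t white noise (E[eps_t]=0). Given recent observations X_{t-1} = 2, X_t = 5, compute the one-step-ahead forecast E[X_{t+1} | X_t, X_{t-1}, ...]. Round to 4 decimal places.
E[X_{t+1} \mid \mathcal F_t] = -1.4120

For an AR(p) model X_t = c + sum_i phi_i X_{t-i} + eps_t, the
one-step-ahead conditional mean is
  E[X_{t+1} | X_t, ...] = c + sum_i phi_i X_{t+1-i}.
Substitute known values:
  E[X_{t+1} | ...] = (-0.436) * (5) + (0.384) * (2)
                   = -1.4120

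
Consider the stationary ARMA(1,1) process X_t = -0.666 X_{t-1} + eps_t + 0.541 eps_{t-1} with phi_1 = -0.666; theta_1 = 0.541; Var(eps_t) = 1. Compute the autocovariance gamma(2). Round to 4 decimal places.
\gamma(2) = 0.0957

Multiply the model equation by X_{t-k} and take expectations. With theta_0 = psi_0 = 1 and psi_j the MA(infinity) weights, this gives
  gamma(k) - sum_i phi_i gamma(k-i) = c_k,
  c_k = sigma^2 * sum_{j=k..q} theta_j psi_{j-k}   (c_k = 0 for k > q),
using gamma(-m) = gamma(m).
psi-weights needed (psi_j = theta_j + sum_i phi_i psi_{j-i}):
  psi_1 = theta_1 + phi_1 = 0.541 + (-0.666) = -0.125
Right-hand sides:
  c_0 = sigma^2 (1 + theta_1 psi_1) = 1 * (1 + (0.541)(-0.125)) = 1 * 0.932375 = 0.932375
  c_1 = sigma^2 theta_1 = 1 * (0.541) = 0.541
  c_2 = 0
Equations for k = 0 and k = 1 (AR order 1):
  gamma(0) = phi_1 gamma(1) + c_0
  gamma(1) = phi_1 gamma(0) + c_1
Substituting the second into the first: gamma(0) (1 - phi_1^2) = c_0 + phi_1 c_1, so
  gamma(0) = (c_0 + phi_1 c_1) / (1 - phi_1^2) = (0.932375 + (-0.666)(0.541)) / (1 - (-0.666)^2) = 0.572069 / 0.556444 = 1.02808.
  gamma(1) = phi_1 gamma(0) + c_1 = (-0.666)(1.02808) + (0.541) = -0.143701.
For k = 2 (> q): gamma(2) = phi_1 gamma(1) = (-0.666)(-0.143701) = 0.095705.
Therefore gamma(2) = 0.0957 (to 4 decimal places).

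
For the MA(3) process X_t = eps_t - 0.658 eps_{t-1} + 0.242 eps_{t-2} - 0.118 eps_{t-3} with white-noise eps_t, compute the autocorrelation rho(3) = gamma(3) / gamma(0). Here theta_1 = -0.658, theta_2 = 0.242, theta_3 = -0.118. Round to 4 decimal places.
\rho(3) = -0.0784

For an MA(q) process with theta_0 = 1, the autocovariance is
  gamma(k) = sigma^2 * sum_{i=0..q-k} theta_i * theta_{i+k},
and rho(k) = gamma(k) / gamma(0). Sigma^2 cancels.
  numerator   = (1)*(-0.118) = -0.118.
  denominator = (1)^2 + (-0.658)^2 + (0.242)^2 + (-0.118)^2 = 1.505452.
  rho(3) = -0.118 / 1.505452 = -0.0784.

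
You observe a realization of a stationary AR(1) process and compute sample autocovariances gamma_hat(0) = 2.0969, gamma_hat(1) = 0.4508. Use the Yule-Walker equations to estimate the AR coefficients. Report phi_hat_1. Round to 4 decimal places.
\hat\phi_{1} = 0.2150

The Yule-Walker equations for an AR(p) process read, in matrix form,
  Gamma_p phi = r_p,   with   (Gamma_p)_{ij} = gamma(|i - j|),
                       (r_p)_i = gamma(i),   i,j = 1..p.
Substitute the sample gammas (Toeplitz matrix and right-hand side of size 1):
  Gamma_p = [[2.0969]]
  r_p     = [0.4508]
With p = 1 this is the single equation gamma(0) phi_1 = gamma(1):
  phi_hat_1 = gamma(1) / gamma(0) = 0.4508 / 2.0969 = 0.2150.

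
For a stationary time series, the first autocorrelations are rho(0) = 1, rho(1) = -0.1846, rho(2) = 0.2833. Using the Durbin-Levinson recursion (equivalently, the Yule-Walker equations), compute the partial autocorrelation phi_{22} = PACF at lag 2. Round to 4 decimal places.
\phi_{22} = 0.2580

The PACF at lag k is phi_{kk}, the last component of the solution
to the Yule-Walker system G_k phi = r_k where
  (G_k)_{ij} = rho(|i - j|), (r_k)_i = rho(i), i,j = 1..k.
Equivalently, Durbin-Levinson gives phi_{kk} iteratively:
  phi_{11} = rho(1)
  phi_{kk} = [rho(k) - sum_{j=1..k-1} phi_{k-1,j} rho(k-j)]
            / [1 - sum_{j=1..k-1} phi_{k-1,j} rho(j)],
  phi_{k,j} = phi_{k-1,j} - phi_{kk} phi_{k-1,k-j},  j = 1..k-1.
Step k = 1:
  phi_11 = rho(1) = -0.1846.
Step k = 2:
  phi_22 = [rho(2) - phi_11 rho(1)] / [1 - phi_11 rho(1)] = [0.2833 - (-0.1846)(-0.1846)] / [1 - (-0.1846)(-0.1846)]
         = 0.24922284 / 0.96592284 = 0.258.
Therefore phi_{22} = 0.2580.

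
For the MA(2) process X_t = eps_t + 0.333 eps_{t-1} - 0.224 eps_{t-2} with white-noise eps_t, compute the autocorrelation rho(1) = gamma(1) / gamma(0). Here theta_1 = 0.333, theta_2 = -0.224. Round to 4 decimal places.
\rho(1) = 0.2226

For an MA(q) process with theta_0 = 1, the autocovariance is
  gamma(k) = sigma^2 * sum_{i=0..q-k} theta_i * theta_{i+k},
and rho(k) = gamma(k) / gamma(0). Sigma^2 cancels.
  numerator   = (1)*(0.333) + (0.333)*(-0.224) = 0.258408.
  denominator = (1)^2 + (0.333)^2 + (-0.224)^2 = 1.161065.
  rho(1) = 0.258408 / 1.161065 = 0.2226.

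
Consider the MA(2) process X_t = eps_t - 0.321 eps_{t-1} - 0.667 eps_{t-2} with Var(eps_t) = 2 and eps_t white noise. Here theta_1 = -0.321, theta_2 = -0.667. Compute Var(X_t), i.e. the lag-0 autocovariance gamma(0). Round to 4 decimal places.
\gamma(0) = 3.0959

For an MA(q) process X_t = eps_t + sum_i theta_i eps_{t-i} with
Var(eps_t) = sigma^2, the variance is
  gamma(0) = sigma^2 * (1 + sum_i theta_i^2).
  sum_i theta_i^2 = (-0.321)^2 + (-0.667)^2 = 0.103041 + 0.444889 = 0.54793.
  gamma(0) = 2 * (1 + 0.54793) = 2 * 1.54793 = 3.09586, which rounds to 3.0959.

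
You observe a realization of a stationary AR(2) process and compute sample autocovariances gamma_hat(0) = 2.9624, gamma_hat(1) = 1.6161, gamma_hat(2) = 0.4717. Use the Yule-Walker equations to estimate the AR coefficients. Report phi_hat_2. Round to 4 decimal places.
\hat\phi_{2} = -0.1970

The Yule-Walker equations for an AR(p) process read, in matrix form,
  Gamma_p phi = r_p,   with   (Gamma_p)_{ij} = gamma(|i - j|),
                       (r_p)_i = gamma(i),   i,j = 1..p.
Substitute the sample gammas (Toeplitz matrix and right-hand side of size 2):
  Gamma_p = [[2.9624, 1.6161], [1.6161, 2.9624]]
  r_p     = [1.6161, 0.4717]
Written out:
  2.9624 phi_1 + 1.6161 phi_2 = 1.6161
  1.6161 phi_1 + 2.9624 phi_2 = 0.4717
Solve by Cramer's rule:
  det = gamma(0)^2 - gamma(1)^2 = (2.9624)^2 - (1.6161)^2 = 8.77581376 - 2.61177921 = 6.16403455
  phi_hat_1 = [gamma(1) gamma(0) - gamma(1) gamma(2)] / det = [(1.6161)(2.9624) - (1.6161)(0.4717)] / 6.16403455 = 4.02522027 / 6.16403455 = 0.653
  phi_hat_2 = [gamma(0) gamma(2) - gamma(1)^2] / det = [(2.9624)(0.4717) - (1.6161)^2] / 6.16403455 = -1.21441513 / 6.16403455 = -0.197
So phi_hat = [0.6530, -0.1970].
Therefore phi_hat_2 = -0.1970.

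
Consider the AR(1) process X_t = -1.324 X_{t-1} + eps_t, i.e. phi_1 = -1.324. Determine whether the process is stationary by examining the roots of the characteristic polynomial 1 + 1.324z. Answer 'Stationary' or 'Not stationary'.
\text{Not stationary}

The AR(p) characteristic polynomial is P(z) = 1 + 1.324z.
Stationarity requires all roots to lie outside the unit circle, i.e. |z| > 1 for every root.
This is linear in z: 1 + (1.324) z = 0  =>  z = -1/(1.324) = -0.755287,  |z| = 0.755287.
Moduli of all roots: 0.7553.
All moduli strictly greater than 1? No.
Verdict: Not stationary.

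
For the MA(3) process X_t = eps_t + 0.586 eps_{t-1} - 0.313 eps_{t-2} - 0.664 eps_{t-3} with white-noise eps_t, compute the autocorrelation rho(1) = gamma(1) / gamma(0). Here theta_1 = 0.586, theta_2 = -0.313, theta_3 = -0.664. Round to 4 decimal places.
\rho(1) = 0.3243

For an MA(q) process with theta_0 = 1, the autocovariance is
  gamma(k) = sigma^2 * sum_{i=0..q-k} theta_i * theta_{i+k},
and rho(k) = gamma(k) / gamma(0). Sigma^2 cancels.
  numerator   = (1)*(0.586) + (0.586)*(-0.313) + (-0.313)*(-0.664) = 0.610414.
  denominator = (1)^2 + (0.586)^2 + (-0.313)^2 + (-0.664)^2 = 1.882261.
  rho(1) = 0.610414 / 1.882261 = 0.3243.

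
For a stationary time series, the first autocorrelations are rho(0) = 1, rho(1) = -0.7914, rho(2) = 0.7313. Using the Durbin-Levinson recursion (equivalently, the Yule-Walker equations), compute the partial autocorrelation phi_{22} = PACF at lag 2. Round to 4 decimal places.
\phi_{22} = 0.2809

The PACF at lag k is phi_{kk}, the last component of the solution
to the Yule-Walker system G_k phi = r_k where
  (G_k)_{ij} = rho(|i - j|), (r_k)_i = rho(i), i,j = 1..k.
Equivalently, Durbin-Levinson gives phi_{kk} iteratively:
  phi_{11} = rho(1)
  phi_{kk} = [rho(k) - sum_{j=1..k-1} phi_{k-1,j} rho(k-j)]
            / [1 - sum_{j=1..k-1} phi_{k-1,j} rho(j)],
  phi_{k,j} = phi_{k-1,j} - phi_{kk} phi_{k-1,k-j},  j = 1..k-1.
Step k = 1:
  phi_11 = rho(1) = -0.7914.
Step k = 2:
  phi_22 = [rho(2) - phi_11 rho(1)] / [1 - phi_11 rho(1)] = [0.7313 - (-0.7914)(-0.7914)] / [1 - (-0.7914)(-0.7914)]
         = 0.10498604 / 0.37368604 = 0.2809.
Therefore phi_{22} = 0.2809.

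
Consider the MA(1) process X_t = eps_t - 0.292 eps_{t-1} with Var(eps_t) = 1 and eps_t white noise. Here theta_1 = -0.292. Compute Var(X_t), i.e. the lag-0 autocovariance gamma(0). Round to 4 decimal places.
\gamma(0) = 1.0853

For an MA(q) process X_t = eps_t + sum_i theta_i eps_{t-i} with
Var(eps_t) = sigma^2, the variance is
  gamma(0) = sigma^2 * (1 + sum_i theta_i^2).
  sum_i theta_i^2 = (-0.292)^2 = 0.085264.
  gamma(0) = 1 * (1 + 0.085264) = 1 * 1.085264 = 1.085264, which rounds to 1.0853.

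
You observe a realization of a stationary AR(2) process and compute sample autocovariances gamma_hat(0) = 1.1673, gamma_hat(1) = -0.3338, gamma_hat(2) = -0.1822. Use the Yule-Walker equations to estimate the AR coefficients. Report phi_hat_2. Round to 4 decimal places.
\hat\phi_{2} = -0.2590

The Yule-Walker equations for an AR(p) process read, in matrix form,
  Gamma_p phi = r_p,   with   (Gamma_p)_{ij} = gamma(|i - j|),
                       (r_p)_i = gamma(i),   i,j = 1..p.
Substitute the sample gammas (Toeplitz matrix and right-hand side of size 2):
  Gamma_p = [[1.1673, -0.3338], [-0.3338, 1.1673]]
  r_p     = [-0.3338, -0.1822]
Written out:
  1.1673 phi_1 - 0.3338 phi_2 = -0.3338
  -0.3338 phi_1 + 1.1673 phi_2 = -0.1822
Solve by Cramer's rule:
  det = gamma(0)^2 - gamma(1)^2 = (1.1673)^2 - (-0.3338)^2 = 1.36258929 - 0.11142244 = 1.25116685
  phi_hat_1 = [gamma(1) gamma(0) - gamma(1) gamma(2)] / det = [(-0.3338)(1.1673) - (-0.3338)(-0.1822)] / 1.25116685 = -0.4504631 / 1.25116685 = -0.36
  phi_hat_2 = [gamma(0) gamma(2) - gamma(1)^2] / det = [(1.1673)(-0.1822) - (-0.3338)^2] / 1.25116685 = -0.3241045 / 1.25116685 = -0.259
So phi_hat = [-0.3600, -0.2590].
Therefore phi_hat_2 = -0.2590.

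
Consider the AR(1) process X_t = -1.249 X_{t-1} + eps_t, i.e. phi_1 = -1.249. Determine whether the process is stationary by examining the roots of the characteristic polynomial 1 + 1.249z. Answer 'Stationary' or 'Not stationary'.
\text{Not stationary}

The AR(p) characteristic polynomial is P(z) = 1 + 1.249z.
Stationarity requires all roots to lie outside the unit circle, i.e. |z| > 1 for every root.
This is linear in z: 1 + (1.249) z = 0  =>  z = -1/(1.249) = -0.800641,  |z| = 0.800641.
Moduli of all roots: 0.8006.
All moduli strictly greater than 1? No.
Verdict: Not stationary.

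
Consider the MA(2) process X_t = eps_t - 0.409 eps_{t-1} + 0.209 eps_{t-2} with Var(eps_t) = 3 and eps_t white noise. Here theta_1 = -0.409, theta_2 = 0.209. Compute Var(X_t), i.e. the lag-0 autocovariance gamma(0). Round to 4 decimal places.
\gamma(0) = 3.6329

For an MA(q) process X_t = eps_t + sum_i theta_i eps_{t-i} with
Var(eps_t) = sigma^2, the variance is
  gamma(0) = sigma^2 * (1 + sum_i theta_i^2).
  sum_i theta_i^2 = (-0.409)^2 + (0.209)^2 = 0.167281 + 0.043681 = 0.210962.
  gamma(0) = 3 * (1 + 0.210962) = 3 * 1.210962 = 3.632886, which rounds to 3.6329.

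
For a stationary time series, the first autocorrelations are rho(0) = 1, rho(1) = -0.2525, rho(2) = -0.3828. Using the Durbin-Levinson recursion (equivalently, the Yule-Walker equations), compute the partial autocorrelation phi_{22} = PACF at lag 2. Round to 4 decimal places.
\phi_{22} = -0.4770

The PACF at lag k is phi_{kk}, the last component of the solution
to the Yule-Walker system G_k phi = r_k where
  (G_k)_{ij} = rho(|i - j|), (r_k)_i = rho(i), i,j = 1..k.
Equivalently, Durbin-Levinson gives phi_{kk} iteratively:
  phi_{11} = rho(1)
  phi_{kk} = [rho(k) - sum_{j=1..k-1} phi_{k-1,j} rho(k-j)]
            / [1 - sum_{j=1..k-1} phi_{k-1,j} rho(j)],
  phi_{k,j} = phi_{k-1,j} - phi_{kk} phi_{k-1,k-j},  j = 1..k-1.
Step k = 1:
  phi_11 = rho(1) = -0.2525.
Step k = 2:
  phi_22 = [rho(2) - phi_11 rho(1)] / [1 - phi_11 rho(1)] = [-0.3828 - (-0.2525)(-0.2525)] / [1 - (-0.2525)(-0.2525)]
         = -0.44655625 / 0.93624375 = -0.477.
Therefore phi_{22} = -0.4770.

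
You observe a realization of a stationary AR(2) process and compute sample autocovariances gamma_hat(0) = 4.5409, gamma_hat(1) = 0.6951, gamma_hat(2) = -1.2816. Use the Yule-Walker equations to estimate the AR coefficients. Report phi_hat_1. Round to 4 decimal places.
\hat\phi_{1} = 0.2010

The Yule-Walker equations for an AR(p) process read, in matrix form,
  Gamma_p phi = r_p,   with   (Gamma_p)_{ij} = gamma(|i - j|),
                       (r_p)_i = gamma(i),   i,j = 1..p.
Substitute the sample gammas (Toeplitz matrix and right-hand side of size 2):
  Gamma_p = [[4.5409, 0.6951], [0.6951, 4.5409]]
  r_p     = [0.6951, -1.2816]
Written out:
  4.5409 phi_1 + 0.6951 phi_2 = 0.6951
  0.6951 phi_1 + 4.5409 phi_2 = -1.2816
Solve by Cramer's rule:
  det = gamma(0)^2 - gamma(1)^2 = (4.5409)^2 - (0.6951)^2 = 20.61977281 - 0.48316401 = 20.1366088
  phi_hat_1 = [gamma(1) gamma(0) - gamma(1) gamma(2)] / det = [(0.6951)(4.5409) - (0.6951)(-1.2816)] / 20.1366088 = 4.04721975 / 20.1366088 = 0.201
  phi_hat_2 = [gamma(0) gamma(2) - gamma(1)^2] / det = [(4.5409)(-1.2816) - (0.6951)^2] / 20.1366088 = -6.30278145 / 20.1366088 = -0.313
So phi_hat = [0.2010, -0.3130].
Therefore phi_hat_1 = 0.2010.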